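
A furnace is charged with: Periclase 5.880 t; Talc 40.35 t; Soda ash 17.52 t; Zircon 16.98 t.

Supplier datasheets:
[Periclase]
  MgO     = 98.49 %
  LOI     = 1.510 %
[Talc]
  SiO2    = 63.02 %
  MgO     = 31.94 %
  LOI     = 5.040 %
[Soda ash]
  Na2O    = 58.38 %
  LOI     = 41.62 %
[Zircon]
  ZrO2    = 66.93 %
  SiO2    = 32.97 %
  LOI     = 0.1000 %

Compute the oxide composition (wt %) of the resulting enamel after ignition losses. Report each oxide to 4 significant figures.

The whole derivation runs at full precision at every stage; mid-chain values appear, rounded to 4 significant figures, as written. Exactly one rounding goes into each reported number; derived quantities (the totals, four oxide percentages, net glass mass, the yield, ignition loss) are re-derived using the weight values per 71.30 t of glass at exact precision exactly as shown in question or answer.
Delivered oxide masses:
  ZrO2: 16.98·0.6693 = 11.36 t
  SiO2: 40.35·0.6302 + 16.98·0.3297 = 31.03 t
  MgO: 5.880·0.9849 + 40.35·0.3194 = 18.68 t
  Na2O: 17.52·0.5838 = 10.23 t
LOI: 5.880·0.01510 + 40.35·0.05040 + 17.52·0.4162 + 16.98·0.001000 = 9.431 t
Glass mass = batch − LOI = 80.73 − 9.431 = 71.30 t (equal to the oxide-mass sum)
wt %: oxide over glass, times 100

Glass mass = 71.30 t (batch 80.73 − LOI 9.431).
Composition: ZrO2 15.94%, SiO2 43.52%, MgO 26.20%, Na2O 14.35%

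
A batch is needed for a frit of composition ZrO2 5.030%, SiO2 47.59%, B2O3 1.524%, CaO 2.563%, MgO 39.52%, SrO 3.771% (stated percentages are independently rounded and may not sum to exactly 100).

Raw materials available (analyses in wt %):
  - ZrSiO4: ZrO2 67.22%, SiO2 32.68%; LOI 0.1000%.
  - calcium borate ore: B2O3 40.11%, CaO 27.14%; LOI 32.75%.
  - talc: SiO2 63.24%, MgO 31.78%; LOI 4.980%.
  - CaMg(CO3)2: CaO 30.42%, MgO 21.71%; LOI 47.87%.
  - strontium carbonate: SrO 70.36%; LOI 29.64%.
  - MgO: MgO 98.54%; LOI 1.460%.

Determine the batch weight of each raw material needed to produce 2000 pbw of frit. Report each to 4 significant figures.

In-progress results are displayed (rounded to 4 significant digits) within the worked lines — all internal work maintains full precision at all times. A single rounding produces every reported value; the derived quantities (the yield, the totals, LOI, net glass mass, six oxide percentages) are computed in full float precision starting from the weights for 2000 pbw of glass as quoted within the problem or the answer.
The oxide mass targets at 2000 pbw frit:
  ZrO2: 5.030% × 2000 = 100.6 pbw
  SiO2: 47.59% × 2000 = 951.8 pbw
  B2O3: 1.524% × 2000 = 30.48 pbw
  CaO: 2.563% × 2000 = 51.26 pbw
  MgO: 39.52% × 2000 = 790.4 pbw
  SrO: 3.771% × 2000 = 75.42 pbw
Sums-versus-targets review given the weights on record, against the basis in use (target by target, the sums agree modulo rounding of the values):
  ZrO2: 149.7·0.6722 = 100.6 pbw (target 100.6 pbw)
  SiO2: 149.7·0.3268 + 1428·0.6324 = 952.0 pbw (target 951.8 pbw)
  B2O3: 75.99·0.4011 = 30.48 pbw (target 30.48 pbw)
  CaO: 75.99·0.2714 + 100.7·0.3042 = 51.26 pbw (target 51.26 pbw)
  MgO: 1428·0.3178 + 100.7·0.2171 + 319.5·0.9854 = 790.5 pbw (target 790.4 pbw)
  SrO: 107.2·0.7036 = 75.43 pbw (target 75.42 pbw)
Glass-mass sanity pass: batch total minus LOI = 2000 pbw (targets for the oxides total 2000 pbw; basis as stated: 2000 pbw — differing by rounding only).
Adding the batch up: Σ batch = 2181 pbw; loss to ignition Σ batch·LOI = 180.8 pbw; yield = glass ÷ total batch = 91.71%.

Batch per 2000 pbw frit:
  ZrSiO4: 149.7 pbw
  calcium borate ore: 75.99 pbw
  talc: 1428 pbw
  CaMg(CO3)2: 100.7 pbw
  strontium carbonate: 107.2 pbw
  MgO: 319.5 pbw
Total batch = 2181 pbw; LOI loss = 180.8 pbw; yield = 91.71%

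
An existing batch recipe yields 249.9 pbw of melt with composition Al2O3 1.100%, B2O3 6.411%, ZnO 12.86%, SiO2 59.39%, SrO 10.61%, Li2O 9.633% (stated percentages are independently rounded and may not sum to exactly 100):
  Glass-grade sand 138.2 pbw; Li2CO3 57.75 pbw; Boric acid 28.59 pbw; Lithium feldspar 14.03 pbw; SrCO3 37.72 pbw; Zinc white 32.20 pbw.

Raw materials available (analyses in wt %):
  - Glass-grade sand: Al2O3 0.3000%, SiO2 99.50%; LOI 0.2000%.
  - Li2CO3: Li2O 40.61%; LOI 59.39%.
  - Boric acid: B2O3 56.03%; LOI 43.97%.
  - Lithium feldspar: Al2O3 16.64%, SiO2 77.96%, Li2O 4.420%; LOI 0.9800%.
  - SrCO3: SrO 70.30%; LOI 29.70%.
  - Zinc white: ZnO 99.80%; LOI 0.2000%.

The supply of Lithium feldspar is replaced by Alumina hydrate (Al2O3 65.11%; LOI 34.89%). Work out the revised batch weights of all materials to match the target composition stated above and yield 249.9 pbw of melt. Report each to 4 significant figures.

Revised batch per 249.9 pbw melt:
  Glass-grade sand: 149.2 pbw
  Li2CO3: 59.28 pbw
  Boric acid: 28.59 pbw
  Alumina hydrate: 3.535 pbw
  SrCO3: 37.72 pbw
  Zinc white: 32.20 pbw
Total batch = 310.5 pbw; LOI loss = 60.58 pbw

Each numeric step keeps exact precision through every step; in-progress results are printed (rounded to four significant digits) when written out. A single rounding yields each reported number. Derived quantities are recomputed at full float precision (the totals, the six compositions, net glass mass, LOI, yield) from the batch weights per 249.9 pbw of glass, as quoted within problem or answer.
Target masses of each oxide per 249.9 pbw melt:
  Al2O3: 1.100% × 249.9 = 2.749 pbw
  B2O3: 6.411% × 249.9 = 16.02 pbw
  ZnO: 12.86% × 249.9 = 32.14 pbw
  SiO2: 59.39% × 249.9 = 148.4 pbw
  SrO: 10.61% × 249.9 = 26.51 pbw
  Li2O: 9.633% × 249.9 = 24.07 pbw
A balance pass over the oxides, from the weights as reported, relative to the basis at hand (sum by sum, the targets are met up to rounding of the answer):
  Al2O3: 149.2·0.003000 + 3.535·0.6511 = 2.749 pbw (target 2.749 pbw)
  B2O3: 28.59·0.5603 = 16.02 pbw (target 16.02 pbw)
  ZnO: 32.20·0.9980 = 32.14 pbw (target 32.14 pbw)
  SiO2: 149.2·0.9950 = 148.5 pbw (target 148.4 pbw)
  SrO: 37.72·0.7030 = 26.52 pbw (target 26.51 pbw)
  Li2O: 59.28·0.4061 = 24.07 pbw (target 24.07 pbw)
Mass balance on the glass: total batch − LOI = 249.9 pbw (the targets, summed, come to 249.9 pbw; with the basis standing at 249.9 pbw — rounding explains the deltas).
Batch total: Σ batch = 310.5 pbw; ignition loss, Σ(batch × LOI) = 60.58 pbw; as yield: glass ÷ batch → 80.49%.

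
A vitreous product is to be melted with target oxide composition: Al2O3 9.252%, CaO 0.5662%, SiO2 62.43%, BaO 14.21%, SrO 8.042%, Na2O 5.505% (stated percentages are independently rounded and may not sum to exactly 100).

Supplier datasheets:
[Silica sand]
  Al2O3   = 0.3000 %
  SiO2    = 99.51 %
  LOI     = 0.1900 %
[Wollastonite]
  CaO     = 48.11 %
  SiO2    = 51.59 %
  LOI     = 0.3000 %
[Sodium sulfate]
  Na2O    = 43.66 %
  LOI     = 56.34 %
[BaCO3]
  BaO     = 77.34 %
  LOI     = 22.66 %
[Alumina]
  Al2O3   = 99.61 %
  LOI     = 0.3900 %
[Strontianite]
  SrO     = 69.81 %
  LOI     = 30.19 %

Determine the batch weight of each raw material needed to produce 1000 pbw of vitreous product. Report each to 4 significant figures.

Batch per 1000 pbw vitreous product:
  Silica sand: 621.3 pbw
  Wollastonite: 11.77 pbw
  Sodium sulfate: 126.1 pbw
  BaCO3: 183.7 pbw
  Alumina: 91.01 pbw
  Strontianite: 115.2 pbw
Total batch = 1149 pbw; LOI loss = 149.0 pbw; yield = 87.03%

Working values are printed with 4-significant-digit rounding across the worked steps; each numeric step maintains full float precision all the way through. A single rounding finalizes each reported figure. Derived quantities (glass mass, six oxide percentages, yield, the totals, ignition loss) are carried at full precision using the weight values for 1000 pbw of glass, as set out in problem or answer.
Oxide mass targets, per 1000 pbw vitreous product:
  Al2O3: 9.252% × 1000 = 92.52 pbw
  CaO: 0.5662% × 1000 = 5.662 pbw
  SiO2: 62.43% × 1000 = 624.3 pbw
  BaO: 14.21% × 1000 = 142.1 pbw
  SrO: 8.042% × 1000 = 80.42 pbw
  Na2O: 5.505% × 1000 = 55.05 pbw
Sums-versus-targets review from the weights as reported, at the basis given (sum by sum, the targets are met once rounding is allowed for):
  Al2O3: 621.3·0.003000 + 91.01·0.9961 = 92.52 pbw (target 92.52 pbw)
  CaO: 11.77·0.4811 = 5.663 pbw (target 5.662 pbw)
  SiO2: 621.3·0.9951 + 11.77·0.5159 = 624.3 pbw (target 624.3 pbw)
  BaO: 183.7·0.7734 = 142.1 pbw (target 142.1 pbw)
  SrO: 115.2·0.6981 = 80.42 pbw (target 80.42 pbw)
  Na2O: 126.1·0.4366 = 55.06 pbw (target 55.05 pbw)
Glass-mass closure: Σ batch − LOI loss = 1000 pbw (per-oxide target masses sum to 1000 pbw; against the stated basis, 1000 pbw — a pure rounding effect).
Whole-batch sum: Σ batch = 1149 pbw; LOI loss = Σ batch·LOI = 149.0 pbw; yield = glass ÷ total batch = 87.03%.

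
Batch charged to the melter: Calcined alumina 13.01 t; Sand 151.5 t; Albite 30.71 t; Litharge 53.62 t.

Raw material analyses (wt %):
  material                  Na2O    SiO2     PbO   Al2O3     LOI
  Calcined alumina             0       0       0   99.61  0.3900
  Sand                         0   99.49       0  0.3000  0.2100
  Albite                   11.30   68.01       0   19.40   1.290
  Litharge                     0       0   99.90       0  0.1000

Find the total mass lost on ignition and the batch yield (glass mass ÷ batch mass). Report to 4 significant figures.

Every computation holds exact precision from first step to last — intermediates are shown with 4-significant-figure rounding in the working — every reported result takes a single rounding — all derived quantities are carried at exact precision (LOI, glass mass, yield, four oxide percentages, the totals) from the batch weights per 248.0 t of glass, as written in the problem or answer text.
Ignition loss by material:
  Calcined alumina: 13.01 × 0.003900 = 0.05074 t
  Sand: 151.5 × 0.002100 = 0.3181 t
  Albite: 30.71 × 0.01290 = 0.3962 t
  Litharge: 53.62 × 0.001000 = 0.05362 t
Total LOI = 0.8187 t
Glass = batch − LOI = 248.8 − 0.8187 = 248.0 t

LOI loss = 0.8187 t; glass = 248.0 t; yield = 99.67%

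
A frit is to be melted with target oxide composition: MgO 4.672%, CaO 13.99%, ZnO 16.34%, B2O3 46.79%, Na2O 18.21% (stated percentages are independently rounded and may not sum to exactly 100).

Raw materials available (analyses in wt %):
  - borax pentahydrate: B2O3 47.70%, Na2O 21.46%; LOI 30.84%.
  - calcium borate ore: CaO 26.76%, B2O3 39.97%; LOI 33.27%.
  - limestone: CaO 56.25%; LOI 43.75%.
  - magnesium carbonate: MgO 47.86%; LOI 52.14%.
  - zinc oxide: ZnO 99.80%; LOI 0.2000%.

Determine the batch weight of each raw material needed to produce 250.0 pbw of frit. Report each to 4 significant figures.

Values along the way are shown, with 4-significant-digit rounding, on the page. All internal work carries exact precision from first step to last — exactly one rounding lands on each reported number; all derived quantities are rebuilt in exact precision (five oxide percentages, net glass mass, totals, LOI, yield) from the batch weights on 250.0 pbw of glass, as quoted within the problem or answer text.
Target masses of each oxide per 250.0 pbw frit:
  MgO: 4.672% × 250.0 = 11.68 pbw
  CaO: 13.99% × 250.0 = 34.98 pbw
  ZnO: 16.34% × 250.0 = 40.85 pbw
  B2O3: 46.79% × 250.0 = 117.0 pbw
  Na2O: 18.21% × 250.0 = 45.52 pbw
Balance tally, oxide-wise, working from each reported weight, on the stated basis (sums match the target masses given rounding of the digits):
  MgO: 24.40·0.4786 = 11.68 pbw (target 11.68 pbw)
  CaO: 39.49·0.2676 + 43.39·0.5625 = 34.97 pbw (target 34.98 pbw)
  ZnO: 40.93·0.9980 = 40.85 pbw (target 40.85 pbw)
  B2O3: 212.1·0.4770 + 39.49·0.3997 = 117.0 pbw (target 117.0 pbw)
  Na2O: 212.1·0.2146 = 45.52 pbw (target 45.52 pbw)
Mass balance on the glass: the batch minus its LOI: 250.0 pbw (the Σ of target masses is 250.0 pbw; against the stated basis, 250.0 pbw — gaps are rounding artifacts).
Summing the batch: Σ batch = 360.3 pbw; the LOI term Σ batch·LOI equals 110.3 pbw; as yield: glass ÷ batch → 69.38%.

Batch per 250.0 pbw frit:
  borax pentahydrate: 212.1 pbw
  calcium borate ore: 39.49 pbw
  limestone: 43.39 pbw
  magnesium carbonate: 24.40 pbw
  zinc oxide: 40.93 pbw
Total batch = 360.3 pbw; LOI loss = 110.3 pbw; yield = 69.38%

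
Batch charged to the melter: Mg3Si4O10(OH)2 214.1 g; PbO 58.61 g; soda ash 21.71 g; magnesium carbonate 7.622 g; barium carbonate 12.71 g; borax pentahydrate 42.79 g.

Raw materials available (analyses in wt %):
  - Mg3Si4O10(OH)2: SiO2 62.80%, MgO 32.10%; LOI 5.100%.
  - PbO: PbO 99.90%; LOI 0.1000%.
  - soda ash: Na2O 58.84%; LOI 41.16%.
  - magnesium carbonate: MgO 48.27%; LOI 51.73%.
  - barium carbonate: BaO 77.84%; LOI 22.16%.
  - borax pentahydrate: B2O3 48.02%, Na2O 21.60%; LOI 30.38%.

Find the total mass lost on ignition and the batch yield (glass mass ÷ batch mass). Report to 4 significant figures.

Working values appear rounded to four significant figures in the working. The whole derivation maintains full precision in every operation — each reported number undergoes a single rounding — derived quantities are computed at exact precision (net glass mass, the six compositions, totals, ignition loss, yield) starting from the weights per 317.9 g of glass, as written in problem or answer.
Material-by-material LOI:
  Mg3Si4O10(OH)2: 214.1 × 0.05100 = 10.92 g
  PbO: 58.61 × 0.001000 = 0.05861 g
  soda ash: 21.71 × 0.4116 = 8.936 g
  magnesium carbonate: 7.622 × 0.5173 = 3.943 g
  barium carbonate: 12.71 × 0.2216 = 2.817 g
  borax pentahydrate: 42.79 × 0.3038 = 13.00 g
Total LOI = 39.67 g
Glass = batch − LOI = 357.5 − 39.67 = 317.9 g

LOI loss = 39.67 g; glass = 317.9 g; yield = 88.90%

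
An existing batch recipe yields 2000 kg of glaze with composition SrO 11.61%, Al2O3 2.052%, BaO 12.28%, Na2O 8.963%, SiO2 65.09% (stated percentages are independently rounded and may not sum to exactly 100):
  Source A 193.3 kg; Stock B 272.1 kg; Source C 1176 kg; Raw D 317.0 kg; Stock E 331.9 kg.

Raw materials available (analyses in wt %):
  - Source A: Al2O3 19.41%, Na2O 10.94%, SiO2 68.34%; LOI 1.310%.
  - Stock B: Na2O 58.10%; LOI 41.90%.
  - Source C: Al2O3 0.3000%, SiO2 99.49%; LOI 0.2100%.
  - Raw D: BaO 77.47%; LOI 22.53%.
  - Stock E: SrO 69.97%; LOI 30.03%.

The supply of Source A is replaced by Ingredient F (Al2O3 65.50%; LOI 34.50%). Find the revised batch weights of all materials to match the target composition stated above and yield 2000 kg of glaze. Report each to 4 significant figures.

Revised batch per 2000 kg glaze:
  Ingredient F: 56.66 kg
  Stock B: 308.5 kg
  Source C: 1308 kg
  Raw D: 317.0 kg
  Stock E: 331.9 kg
Total batch = 2322 kg; LOI loss = 322.6 kg

Each numeric step carries full precision through every step — values along the way appear rounded to four significant figures across the worked steps — each reported figure is rounded only once; derived quantities are computed in full float precision (five oxide percentages, the yield, ignition loss, net glass mass, totals) starting from the weights for 2000 kg of glass, as given in the question or the answer.
Target masses of each oxide per 2000 kg glaze:
  SrO: 11.61% × 2000 = 232.2 kg
  Al2O3: 2.052% × 2000 = 41.04 kg
  BaO: 12.28% × 2000 = 245.6 kg
  Na2O: 8.963% × 2000 = 179.3 kg
  SiO2: 65.09% × 2000 = 1302 kg
Per-oxide balance check applying the batch weights above, on the stated basis (every target is met by its sum exact up to rounding of places):
  SrO: 331.9·0.6997 = 232.2 kg (target 232.2 kg)
  Al2O3: 56.66·0.6550 + 1308·0.003000 = 41.04 kg (target 41.04 kg)
  BaO: 317.0·0.7747 = 245.6 kg (target 245.6 kg)
  Na2O: 308.5·0.5810 = 179.2 kg (target 179.3 kg)
  SiO2: 1308·0.9949 = 1301 kg (target 1302 kg)
Glass-mass bookkeeping: Σ batch − LOI loss = 1999 kg (the Σ of target masses is 2000 kg; basis as stated: 2000 kg — differing by rounding only).
Batch total: Σ batch = 2322 kg; Σ batch·LOI gives LOI loss = 322.6 kg; glass ÷ batch gives a yield of 86.11%.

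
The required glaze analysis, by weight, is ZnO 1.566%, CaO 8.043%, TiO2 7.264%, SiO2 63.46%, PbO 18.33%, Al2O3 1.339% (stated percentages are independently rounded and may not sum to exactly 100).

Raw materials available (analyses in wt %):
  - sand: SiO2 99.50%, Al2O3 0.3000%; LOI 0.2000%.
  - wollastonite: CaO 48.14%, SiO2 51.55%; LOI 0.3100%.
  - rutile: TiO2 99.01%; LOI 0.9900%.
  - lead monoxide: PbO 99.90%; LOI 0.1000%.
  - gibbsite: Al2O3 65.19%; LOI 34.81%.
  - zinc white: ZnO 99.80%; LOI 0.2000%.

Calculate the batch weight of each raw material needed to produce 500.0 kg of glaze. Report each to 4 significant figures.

Batch per 500.0 kg glaze:
  sand: 275.6 kg
  wollastonite: 83.54 kg
  rutile: 36.68 kg
  lead monoxide: 91.74 kg
  gibbsite: 9.002 kg
  zinc white: 7.846 kg
Total batch = 504.4 kg; LOI loss = 4.414 kg; yield = 99.12%

The whole derivation holds exact precision all the way through. Mid-chain values appear, rounded to 4 significant digits, across the worked steps. Every reported value undergoes a single rounding. All derived quantities (six oxide percentages, LOI, net glass mass, yield, totals) are rebuilt using the weight values per 500.0 kg of glass at full float precision exactly as printed in the problem or answer text.
Oxide-by-oxide targets in 500.0 kg glaze:
  ZnO: 1.566% × 500.0 = 7.830 kg
  CaO: 8.043% × 500.0 = 40.21 kg
  TiO2: 7.264% × 500.0 = 36.32 kg
  SiO2: 63.46% × 500.0 = 317.3 kg
  PbO: 18.33% × 500.0 = 91.65 kg
  Al2O3: 1.339% × 500.0 = 6.695 kg
Verifying the oxide balance from the weights as reported, relative to the basis at hand (oxide sums agree with the targets within answer rounding):
  ZnO: 7.846·0.9980 = 7.830 kg (target 7.830 kg)
  CaO: 83.54·0.4814 = 40.22 kg (target 40.21 kg)
  TiO2: 36.68·0.9901 = 36.32 kg (target 36.32 kg)
  SiO2: 275.6·0.9950 + 83.54·0.5155 = 317.3 kg (target 317.3 kg)
  PbO: 91.74·0.9990 = 91.65 kg (target 91.65 kg)
  Al2O3: 275.6·0.003000 + 9.002·0.6519 = 6.695 kg (target 6.695 kg)
Mass balance on the glass: total charge less LOI = 500.0 kg (the targets, summed, come to 500.0 kg; with the basis standing at 500.0 kg — a pure rounding effect).
Batch grand total — Σ batch = 504.4 kg; LOI removed, Σ of batch·LOI: 4.414 kg; yield: glass divided by total = 99.12%.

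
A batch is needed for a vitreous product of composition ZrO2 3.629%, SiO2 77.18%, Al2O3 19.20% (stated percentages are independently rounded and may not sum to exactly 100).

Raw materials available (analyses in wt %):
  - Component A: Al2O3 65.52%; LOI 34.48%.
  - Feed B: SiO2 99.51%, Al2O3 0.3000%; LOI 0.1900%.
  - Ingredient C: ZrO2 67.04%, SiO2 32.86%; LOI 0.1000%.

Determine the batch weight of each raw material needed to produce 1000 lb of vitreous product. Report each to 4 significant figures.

Batch per 1000 lb vitreous product:
  Component A: 289.6 lb
  Feed B: 757.7 lb
  Ingredient C: 54.13 lb
Total batch = 1101 lb; LOI loss = 101.3 lb; yield = 90.80%

Values along the way are displayed rounded to four significant digits on the page; all arithmetic maintains full precision through the solve — every reported result is rounded once only — the derived quantities (the three compositions, the totals, net glass mass, yield, ignition loss) are recomputed using the weight values at 1000 lb of glass in full float precision as written in either problem or answer.
Oxide mass targets, per 1000 lb vitreous product:
  ZrO2: 3.629% × 1000 = 36.29 lb
  SiO2: 77.18% × 1000 = 771.8 lb
  Al2O3: 19.20% × 1000 = 192.0 lb
Mass-balance tally per oxide applying the batch weights above, per the basis as stated (delivered sums recover each target modulo rounding of the values):
  ZrO2: 54.13·0.6704 = 36.29 lb (target 36.29 lb)
  SiO2: 757.7·0.9951 + 54.13·0.3286 = 771.8 lb (target 771.8 lb)
  Al2O3: 289.6·0.6552 + 757.7·0.003000 = 192.0 lb (target 192.0 lb)
The glass-mass cross-check: batch total minus LOI = 1000 lb (summing oxide targets gives 1000 lb; against the stated basis, 1000 lb — rounding explains the deltas).
Whole-batch sum: Σ batch = 1101 lb; LOI removed, Σ of batch·LOI: 101.3 lb; the yield ratio, glass ÷ batch: 90.80%.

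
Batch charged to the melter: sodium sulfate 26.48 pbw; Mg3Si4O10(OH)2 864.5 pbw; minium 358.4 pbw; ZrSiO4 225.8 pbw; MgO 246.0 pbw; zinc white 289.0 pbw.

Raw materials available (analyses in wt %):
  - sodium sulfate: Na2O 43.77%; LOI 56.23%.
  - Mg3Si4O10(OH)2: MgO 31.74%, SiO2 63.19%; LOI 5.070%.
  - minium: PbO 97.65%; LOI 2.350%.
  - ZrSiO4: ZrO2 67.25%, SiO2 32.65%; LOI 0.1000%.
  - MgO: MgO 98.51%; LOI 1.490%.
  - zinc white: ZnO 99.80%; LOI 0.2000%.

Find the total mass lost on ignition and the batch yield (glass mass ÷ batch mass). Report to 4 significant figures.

LOI loss = 71.61 pbw; glass = 1939 pbw; yield = 96.44%

Working values are shown, rounded to 4 significant digits, in the working; all internal work carries full float precision throughout — every reported number undergoes a single rounding. Derived quantities (the six compositions, the totals, LOI, net glass mass, the yield) are re-derived using the weight values per 1939 pbw of glass at exact precision, as set out in problem or answer.
LOI of each material in turn:
  sodium sulfate: 26.48 × 0.5623 = 14.89 pbw
  Mg3Si4O10(OH)2: 864.5 × 0.05070 = 43.83 pbw
  minium: 358.4 × 0.02350 = 8.422 pbw
  ZrSiO4: 225.8 × 0.001000 = 0.2258 pbw
  MgO: 246.0 × 0.01490 = 3.665 pbw
  zinc white: 289.0 × 0.002000 = 0.5780 pbw
Total LOI = 71.61 pbw
Glass = batch − LOI = 2010 − 71.61 = 1939 pbw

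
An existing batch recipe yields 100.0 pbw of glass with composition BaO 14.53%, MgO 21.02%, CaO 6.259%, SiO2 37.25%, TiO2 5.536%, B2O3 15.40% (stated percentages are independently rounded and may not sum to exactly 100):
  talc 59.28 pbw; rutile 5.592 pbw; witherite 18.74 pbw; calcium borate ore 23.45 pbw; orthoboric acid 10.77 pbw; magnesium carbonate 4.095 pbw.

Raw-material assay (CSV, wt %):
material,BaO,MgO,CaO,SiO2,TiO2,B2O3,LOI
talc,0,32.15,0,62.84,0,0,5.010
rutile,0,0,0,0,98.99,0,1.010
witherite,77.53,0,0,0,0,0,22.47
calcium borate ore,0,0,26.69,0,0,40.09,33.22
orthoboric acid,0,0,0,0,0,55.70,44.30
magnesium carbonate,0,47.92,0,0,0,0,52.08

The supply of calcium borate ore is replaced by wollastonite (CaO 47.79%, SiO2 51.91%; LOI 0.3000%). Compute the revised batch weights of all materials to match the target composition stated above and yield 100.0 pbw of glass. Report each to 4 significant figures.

All internal work carries exact precision at every stage; intermediates are shown, with 4-significant-figure rounding, on the page — a single rounding completes every reported number. All derived quantities, which include yield, the six compositions, net glass mass, totals, ignition loss, are rebuilt at exact precision, as quoted within either problem or answer, using the weight values for 100.0 pbw of glass.
Target masses of each oxide per 100.0 pbw glass:
  BaO: 14.53% × 100.0 = 14.53 pbw
  MgO: 21.02% × 100.0 = 21.02 pbw
  CaO: 6.259% × 100.0 = 6.259 pbw
  SiO2: 37.25% × 100.0 = 37.25 pbw
  TiO2: 5.536% × 100.0 = 5.536 pbw
  B2O3: 15.40% × 100.0 = 15.40 pbw
Per-oxide balance check given the weights on record, under the basis named above (sums match the target masses up to rounding of the answer):
  BaO: 18.74·0.7753 = 14.53 pbw (target 14.53 pbw)
  MgO: 48.46·0.3215 + 11.35·0.4792 = 21.02 pbw (target 21.02 pbw)
  CaO: 13.10·0.4779 = 6.260 pbw (target 6.259 pbw)
  SiO2: 48.46·0.6284 + 13.10·0.5191 = 37.25 pbw (target 37.25 pbw)
  TiO2: 5.592·0.9899 = 5.536 pbw (target 5.536 pbw)
  B2O3: 27.65·0.5570 = 15.40 pbw (target 15.40 pbw)
Auditing the glass mass value: the batch minus its LOI: 100.0 pbw (per-oxide target masses sum to 100.0 pbw; the stated basis being 100.0 pbw — a pure rounding effect).
Total batch = Σ batch = 124.9 pbw; the LOI term Σ batch·LOI equals 24.89 pbw; yield = glass ÷ total batch = 80.07%.

Revised batch per 100.0 pbw glass:
  talc: 48.46 pbw
  rutile: 5.592 pbw
  witherite: 18.74 pbw
  wollastonite: 13.10 pbw
  orthoboric acid: 27.65 pbw
  magnesium carbonate: 11.35 pbw
Total batch = 124.9 pbw; LOI loss = 24.89 pbw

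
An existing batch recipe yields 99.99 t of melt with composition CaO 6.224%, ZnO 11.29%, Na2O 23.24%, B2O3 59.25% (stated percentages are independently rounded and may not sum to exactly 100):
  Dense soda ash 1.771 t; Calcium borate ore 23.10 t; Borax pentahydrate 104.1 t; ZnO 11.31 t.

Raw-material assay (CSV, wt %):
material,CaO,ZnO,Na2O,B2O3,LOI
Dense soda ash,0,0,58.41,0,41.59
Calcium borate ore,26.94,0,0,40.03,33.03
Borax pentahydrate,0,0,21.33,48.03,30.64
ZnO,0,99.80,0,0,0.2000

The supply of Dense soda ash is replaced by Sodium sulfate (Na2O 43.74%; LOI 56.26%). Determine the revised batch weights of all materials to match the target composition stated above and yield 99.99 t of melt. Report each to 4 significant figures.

Each numeric step runs at full float precision in every operation — intermediates are displayed, rounded to four significant figures, across the worked steps — a single rounding produces every reported number. All derived quantities (totals, four oxide percentages, net glass mass, yield, ignition loss) are recomputed starting from the weights at 99.99 t of glass in full float precision precisely as stated by the problem or answer text.
Target oxide masses per 99.99 t melt:
  CaO: 6.224% × 99.99 = 6.223 t
  ZnO: 11.29% × 99.99 = 11.29 t
  Na2O: 23.24% × 99.99 = 23.24 t
  B2O3: 59.25% × 99.99 = 59.24 t
Verifying the oxide balance applying the batch weights above, under the basis named above (every target is met by its sum up to rounding of the answer):
  CaO: 23.10·0.2694 = 6.223 t (target 6.223 t)
  ZnO: 11.31·0.9980 = 11.29 t (target 11.29 t)
  Na2O: 2.364·0.4374 + 104.1·0.2133 = 23.24 t (target 23.24 t)
  B2O3: 23.10·0.4003 + 104.1·0.4803 = 59.25 t (target 59.24 t)
Glass mass check: net batch after ignition = 100.0 t (summing oxide targets gives 99.99 t; basis as stated: 99.99 t — gaps are rounding artifacts).
Total batch = Σ batch = 140.9 t; Σ batch·LOI gives LOI loss = 40.88 t; yield, glass over the total, = 70.98%.

Revised batch per 99.99 t melt:
  Sodium sulfate: 2.364 t
  Calcium borate ore: 23.10 t
  Borax pentahydrate: 104.1 t
  ZnO: 11.31 t
Total batch = 140.9 t; LOI loss = 40.88 t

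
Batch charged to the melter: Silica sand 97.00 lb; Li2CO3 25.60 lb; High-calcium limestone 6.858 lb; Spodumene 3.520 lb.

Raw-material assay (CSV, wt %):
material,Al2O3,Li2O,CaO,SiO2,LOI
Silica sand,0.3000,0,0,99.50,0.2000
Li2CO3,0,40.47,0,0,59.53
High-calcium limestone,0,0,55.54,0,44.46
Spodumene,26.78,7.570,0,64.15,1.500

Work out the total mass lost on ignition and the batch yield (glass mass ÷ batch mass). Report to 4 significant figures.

Mid-chain values are printed, rounded to 4 significant figures, at each printed step — each numeric step runs at exact precision at each step. A single rounding completes each reported number — the derived quantities, including glass mass, ignition loss, the totals, four oxide percentages, the yield, are computed from the batch weights per 114.4 lb of glass at full precision, exactly as shown in either problem or answer.
LOI of each material in turn:
  Silica sand: 97.00 × 0.002000 = 0.1940 lb
  Li2CO3: 25.60 × 0.5953 = 15.24 lb
  High-calcium limestone: 6.858 × 0.4446 = 3.049 lb
  Spodumene: 3.520 × 0.01500 = 0.05280 lb
Total LOI = 18.54 lb
Glass = batch − LOI = 133.0 − 18.54 = 114.4 lb

LOI loss = 18.54 lb; glass = 114.4 lb; yield = 86.06%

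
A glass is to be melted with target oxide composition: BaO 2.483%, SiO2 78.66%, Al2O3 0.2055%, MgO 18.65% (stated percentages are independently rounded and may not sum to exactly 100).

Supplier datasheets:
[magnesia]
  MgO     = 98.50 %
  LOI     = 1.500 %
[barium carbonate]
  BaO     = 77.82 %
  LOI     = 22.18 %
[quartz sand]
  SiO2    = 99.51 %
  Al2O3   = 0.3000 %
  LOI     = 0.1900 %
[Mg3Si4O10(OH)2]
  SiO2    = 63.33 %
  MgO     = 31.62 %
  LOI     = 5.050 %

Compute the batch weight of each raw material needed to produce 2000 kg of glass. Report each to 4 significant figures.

Batch per 2000 kg glass:
  magnesia: 272.3 kg
  barium carbonate: 63.81 kg
  quartz sand: 1370 kg
  Mg3Si4O10(OH)2: 331.5 kg
Total batch = 2038 kg; LOI loss = 37.58 kg; yield = 98.16%

The whole derivation holds full precision throughout; the intermediate values are displayed with 4-significant-digit rounding at each printed step — exactly one rounding is applied to each reported value — all derived quantities (four oxide percentages, LOI, the yield, the totals, glass mass) are carried from the batch weights on 2000 kg of glass in exact precision as written in the problem or the answer.
Per-oxide target masses for 2000 kg glass:
  BaO: 2.483% × 2000 = 49.66 kg
  SiO2: 78.66% × 2000 = 1573 kg
  Al2O3: 0.2055% × 2000 = 4.110 kg
  MgO: 18.65% × 2000 = 373.0 kg
Oxide-by-oxide audit applying the batch weights above, for the quoted basis mass (oxide sums agree with the targets given rounding of the digits):
  BaO: 63.81·0.7782 = 49.66 kg (target 49.66 kg)
  SiO2: 1370·0.9951 + 331.5·0.6333 = 1573 kg (target 1573 kg)
  Al2O3: 1370·0.003000 = 4.110 kg (target 4.110 kg)
  MgO: 272.3·0.9850 + 331.5·0.3162 = 373.0 kg (target 373.0 kg)
Consistency of the glass mass: total charge less LOI = 2000 kg (per-oxide target masses sum to 2000 kg; against the stated basis, 2000 kg — deltas are rounding alone).
Whole-batch sum: Σ batch = 2038 kg; loss to ignition Σ batch·LOI = 37.58 kg; yield = glass ÷ total batch = 98.16%.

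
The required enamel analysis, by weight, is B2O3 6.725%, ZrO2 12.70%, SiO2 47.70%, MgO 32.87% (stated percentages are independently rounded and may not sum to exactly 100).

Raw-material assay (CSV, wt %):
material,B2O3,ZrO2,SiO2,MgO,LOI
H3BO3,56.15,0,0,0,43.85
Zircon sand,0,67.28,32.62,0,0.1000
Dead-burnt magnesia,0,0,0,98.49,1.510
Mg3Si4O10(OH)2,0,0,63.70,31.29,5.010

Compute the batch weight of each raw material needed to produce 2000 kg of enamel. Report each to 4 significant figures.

Batch per 2000 kg enamel:
  H3BO3: 239.5 kg
  Zircon sand: 377.5 kg
  Dead-burnt magnesia: 253.1 kg
  Mg3Si4O10(OH)2: 1304 kg
Total batch = 2174 kg; LOI loss = 174.6 kg; yield = 91.97%

Each numeric step holds full float precision from first step to last; the intermediate values are printed, rounded to four significant digits, at each printed step; each reported figure is rounded exactly once; the derived quantities, including LOI, the yield, glass mass, the totals, the four compositions, are carried starting from the weights at 2000 kg of glass at full float precision, as set out in the question or the answer.
Target masses of each oxide per 2000 kg enamel:
  B2O3: 6.725% × 2000 = 134.5 kg
  ZrO2: 12.70% × 2000 = 254.0 kg
  SiO2: 47.70% × 2000 = 954.0 kg
  MgO: 32.87% × 2000 = 657.4 kg
Balance tally, oxide-wise, from the weights as reported, under the basis named above (oxide sums agree with the targets net of answer rounding effects):
  B2O3: 239.5·0.5615 = 134.5 kg (target 134.5 kg)
  ZrO2: 377.5·0.6728 = 254.0 kg (target 254.0 kg)
  SiO2: 377.5·0.3262 + 1304·0.6370 = 953.8 kg (target 954.0 kg)
  MgO: 253.1·0.9849 + 1304·0.3129 = 657.3 kg (target 657.4 kg)
Glass-mass bookkeeping: whole batch net of LOI = 2000 kg (the Σ of target masses is 2000 kg; stated basis 2000 kg — gaps are rounding artifacts).
Summing the batch: Σ batch = 2174 kg; the LOI term Σ batch·LOI equals 174.6 kg; glass ÷ batch gives a yield of 91.97%.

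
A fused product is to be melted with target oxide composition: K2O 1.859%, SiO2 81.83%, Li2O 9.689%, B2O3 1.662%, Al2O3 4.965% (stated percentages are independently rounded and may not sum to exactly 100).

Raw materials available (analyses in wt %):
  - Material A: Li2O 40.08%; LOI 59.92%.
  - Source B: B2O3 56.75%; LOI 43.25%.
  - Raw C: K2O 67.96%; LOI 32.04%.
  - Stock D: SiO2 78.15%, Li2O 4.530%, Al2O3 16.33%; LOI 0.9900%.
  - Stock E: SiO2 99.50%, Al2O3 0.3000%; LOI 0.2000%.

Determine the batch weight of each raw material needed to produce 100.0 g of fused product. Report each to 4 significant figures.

Batch per 100.0 g fused product:
  Material A: 20.86 g
  Source B: 2.929 g
  Raw C: 2.735 g
  Stock D: 29.32 g
  Stock E: 59.22 g
Total batch = 115.1 g; LOI loss = 15.05 g; yield = 86.92%

Each numeric step holds full precision in all steps; values along the way are displayed (rounded to four significant digits) at each printed step — every reported result receives exactly one rounding — the derived quantities (yield, five oxide percentages, LOI, the totals, net glass mass) are carried in full precision starting from the weights per 100.0 g of glass precisely as stated by the problem or the answer.
Oxide-by-oxide targets in 100.0 g fused product:
  K2O: 1.859% × 100.0 = 1.859 g
  SiO2: 81.83% × 100.0 = 81.83 g
  Li2O: 9.689% × 100.0 = 9.689 g
  B2O3: 1.662% × 100.0 = 1.662 g
  Al2O3: 4.965% × 100.0 = 4.965 g
Sums-versus-targets review working from each reported weight, per the basis as stated (every target is met by its sum exact up to rounding of places):
  K2O: 2.735·0.6796 = 1.859 g (target 1.859 g)
  SiO2: 29.32·0.7815 + 59.22·0.9950 = 81.84 g (target 81.83 g)
  Li2O: 20.86·0.4008 + 29.32·0.04530 = 9.689 g (target 9.689 g)
  B2O3: 2.929·0.5675 = 1.662 g (target 1.662 g)
  Al2O3: 29.32·0.1633 + 59.22·0.003000 = 4.966 g (target 4.965 g)
Glass-mass bookkeeping: batch Σ − ignition loss = 100.0 g (summing oxide targets gives 100.0 g; with the basis standing at 100.0 g — a pure rounding effect).
Adding the batch up: Σ batch = 115.1 g; ignition loss, Σ(batch × LOI) = 15.05 g; yield = glass ÷ total batch = 86.92%.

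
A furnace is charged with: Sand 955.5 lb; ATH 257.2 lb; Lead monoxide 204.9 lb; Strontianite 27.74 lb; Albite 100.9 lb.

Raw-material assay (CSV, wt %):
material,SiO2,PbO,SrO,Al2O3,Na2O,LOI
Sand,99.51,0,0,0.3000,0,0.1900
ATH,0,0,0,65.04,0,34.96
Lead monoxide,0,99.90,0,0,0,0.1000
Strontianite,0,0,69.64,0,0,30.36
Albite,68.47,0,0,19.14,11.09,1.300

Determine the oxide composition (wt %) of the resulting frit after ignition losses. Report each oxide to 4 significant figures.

Glass mass = 1445 lb (batch 1546 − LOI 101.7).
Composition: SiO2 70.60%, PbO 14.17%, SrO 1.337%, Al2O3 13.12%, Na2O 0.7746%

Working values appear, rounded to four significant digits, in the printout — the whole derivation maintains full precision through the solve; each reported number is rounded once only — all derived quantities (the totals, the five compositions, ignition loss, glass mass, the yield) are recomputed at full precision from the weighed amounts for 1445 lb of glass, precisely as stated by problem or answer.
What the batch supplies per oxide:
  SiO2: 955.5·0.9951 + 100.9·0.6847 = 1020 lb
  PbO: 204.9·0.9990 = 204.7 lb
  SrO: 27.74·0.6964 = 19.32 lb
  Al2O3: 955.5·0.003000 + 257.2·0.6504 + 100.9·0.1914 = 189.5 lb
  Na2O: 100.9·0.1109 = 11.19 lb
LOI: 955.5·0.001900 + 257.2·0.3496 + 204.9·0.001000 + 27.74·0.3036 + 100.9·0.01300 = 101.7 lb
The glass mass, total less LOI, = 1546 − 101.7 = 1445 lb (= the summed oxide contributions)
percent by weight: oxide/glass ×100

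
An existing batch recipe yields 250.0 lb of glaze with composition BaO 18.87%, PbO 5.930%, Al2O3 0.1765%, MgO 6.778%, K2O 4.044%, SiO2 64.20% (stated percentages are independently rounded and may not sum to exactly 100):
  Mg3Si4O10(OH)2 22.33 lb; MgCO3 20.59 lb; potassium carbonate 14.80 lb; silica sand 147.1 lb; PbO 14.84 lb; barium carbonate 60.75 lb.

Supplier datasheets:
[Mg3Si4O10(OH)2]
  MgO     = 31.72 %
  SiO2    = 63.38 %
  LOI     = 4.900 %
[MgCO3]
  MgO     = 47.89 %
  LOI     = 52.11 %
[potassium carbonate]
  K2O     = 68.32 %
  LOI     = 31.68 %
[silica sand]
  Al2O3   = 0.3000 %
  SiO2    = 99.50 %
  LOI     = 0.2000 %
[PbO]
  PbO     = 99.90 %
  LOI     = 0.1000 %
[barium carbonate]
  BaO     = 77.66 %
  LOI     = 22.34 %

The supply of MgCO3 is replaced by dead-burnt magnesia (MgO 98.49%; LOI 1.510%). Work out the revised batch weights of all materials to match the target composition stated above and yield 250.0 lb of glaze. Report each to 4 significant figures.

Values along the way are shown (rounded to four significant digits) between the steps — full precision is carried from start to finish — exactly one rounding goes into every reported result; derived quantities, which include six oxide percentages, ignition loss, net glass mass, the yield, totals, are carried at full float precision, as they appear in the problem or the answer, from the batch weights per 250.0 lb of glass.
Target masses of each oxide per 250.0 lb glaze:
  BaO: 18.87% × 250.0 = 47.18 lb
  PbO: 5.930% × 250.0 = 14.82 lb
  Al2O3: 0.1765% × 250.0 = 0.4412 lb
  MgO: 6.778% × 250.0 = 16.94 lb
  K2O: 4.044% × 250.0 = 10.11 lb
  SiO2: 64.20% × 250.0 = 160.5 lb
Mass-balance tally per oxide given the weights on record, per the basis as stated (target by target, the sums agree once rounding is allowed for):
  BaO: 60.75·0.7766 = 47.18 lb (target 47.18 lb)
  PbO: 14.84·0.9990 = 14.83 lb (target 14.82 lb)
  Al2O3: 147.1·0.003000 = 0.4413 lb (target 0.4412 lb)
  MgO: 22.33·0.3172 + 10.01·0.9849 = 16.94 lb (target 16.94 lb)
  K2O: 14.80·0.6832 = 10.11 lb (target 10.11 lb)
  SiO2: 22.33·0.6338 + 147.1·0.9950 = 160.5 lb (target 160.5 lb)
The glass-mass cross-check: batch total minus LOI = 250.0 lb (the targets, summed, come to 250.0 lb; basis as stated: 250.0 lb — deltas are rounding alone).
Summing the batch: Σ batch = 269.8 lb; LOI loss = Σ batch·LOI = 19.81 lb; yield = glass ÷ total batch = 92.66%.

Revised batch per 250.0 lb glaze:
  Mg3Si4O10(OH)2: 22.33 lb
  dead-burnt magnesia: 10.01 lb
  potassium carbonate: 14.80 lb
  silica sand: 147.1 lb
  PbO: 14.84 lb
  barium carbonate: 60.75 lb
Total batch = 269.8 lb; LOI loss = 19.81 lb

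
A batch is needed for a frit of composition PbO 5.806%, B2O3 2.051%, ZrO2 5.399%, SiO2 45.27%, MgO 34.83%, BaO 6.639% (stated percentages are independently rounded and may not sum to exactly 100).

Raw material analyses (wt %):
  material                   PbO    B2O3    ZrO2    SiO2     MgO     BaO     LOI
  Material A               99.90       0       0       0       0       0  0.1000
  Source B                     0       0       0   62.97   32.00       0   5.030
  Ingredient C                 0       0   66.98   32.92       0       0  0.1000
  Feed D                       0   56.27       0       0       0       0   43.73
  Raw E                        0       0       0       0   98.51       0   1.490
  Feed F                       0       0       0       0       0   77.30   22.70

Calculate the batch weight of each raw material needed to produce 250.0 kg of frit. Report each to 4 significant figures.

The intermediate values appear rounded off to 4 significant figures alongside each step. The whole derivation keeps full precision at all times. Every reported number takes exactly one rounding — all derived quantities, including net glass mass, totals, LOI, six oxide percentages, the yield, are carried starting from the weights at 250.0 kg of glass in full float precision as quoted within question or answer.
The oxide mass targets at 250.0 kg frit:
  PbO: 5.806% × 250.0 = 14.52 kg
  B2O3: 2.051% × 250.0 = 5.128 kg
  ZrO2: 5.399% × 250.0 = 13.50 kg
  SiO2: 45.27% × 250.0 = 113.2 kg
  MgO: 34.83% × 250.0 = 87.08 kg
  BaO: 6.639% × 250.0 = 16.60 kg
Oxide-by-oxide audit using the reported weights, on the stated basis (each sum matches its target mass net of answer rounding effects):
  PbO: 14.53·0.9990 = 14.52 kg (target 14.52 kg)
  B2O3: 9.112·0.5627 = 5.127 kg (target 5.128 kg)
  ZrO2: 20.15·0.6698 = 13.50 kg (target 13.50 kg)
  SiO2: 169.2·0.6297 + 20.15·0.3292 = 113.2 kg (target 113.2 kg)
  MgO: 169.2·0.3200 + 33.43·0.9851 = 87.08 kg (target 87.08 kg)
  BaO: 21.47·0.7730 = 16.60 kg (target 16.60 kg)
Glass-mass sanity pass: Σ batch − LOI loss = 250.0 kg (per-oxide target masses sum to 250.0 kg; basis as stated: 250.0 kg — deltas are rounding alone).
Total batch = Σ batch = 267.9 kg; the LOI term Σ batch·LOI equals 17.90 kg; glass ÷ batch gives a yield of 93.32%.

Batch per 250.0 kg frit:
  Material A: 14.53 kg
  Source B: 169.2 kg
  Ingredient C: 20.15 kg
  Feed D: 9.112 kg
  Raw E: 33.43 kg
  Feed F: 21.47 kg
Total batch = 267.9 kg; LOI loss = 17.90 kg; yield = 93.32%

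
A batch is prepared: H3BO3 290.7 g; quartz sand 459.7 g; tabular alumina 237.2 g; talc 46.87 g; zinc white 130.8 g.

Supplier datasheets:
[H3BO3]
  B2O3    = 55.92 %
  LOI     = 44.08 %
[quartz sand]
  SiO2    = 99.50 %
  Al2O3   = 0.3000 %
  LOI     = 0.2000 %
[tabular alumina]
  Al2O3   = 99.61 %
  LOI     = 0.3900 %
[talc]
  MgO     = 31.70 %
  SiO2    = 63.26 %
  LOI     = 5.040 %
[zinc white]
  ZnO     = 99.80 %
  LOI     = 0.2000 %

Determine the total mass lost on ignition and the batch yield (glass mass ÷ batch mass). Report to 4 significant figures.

All internal work keeps exact precision in all steps — intermediates are displayed, with 4-significant-digit rounding, alongside each step — every reported value is rounded just once; all derived quantities are recomputed at full precision (glass mass, the totals, LOI, yield, the five compositions) from the batch weights on 1033 g of glass, precisely as stated by problem or answer.
Per-material ignition loss:
  H3BO3: 290.7 × 0.4408 = 128.1 g
  quartz sand: 459.7 × 0.002000 = 0.9194 g
  tabular alumina: 237.2 × 0.003900 = 0.9251 g
  talc: 46.87 × 0.05040 = 2.362 g
  zinc white: 130.8 × 0.002000 = 0.2616 g
Total LOI = 132.6 g
Glass = batch − LOI = 1165 − 132.6 = 1033 g

LOI loss = 132.6 g; glass = 1033 g; yield = 88.62%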